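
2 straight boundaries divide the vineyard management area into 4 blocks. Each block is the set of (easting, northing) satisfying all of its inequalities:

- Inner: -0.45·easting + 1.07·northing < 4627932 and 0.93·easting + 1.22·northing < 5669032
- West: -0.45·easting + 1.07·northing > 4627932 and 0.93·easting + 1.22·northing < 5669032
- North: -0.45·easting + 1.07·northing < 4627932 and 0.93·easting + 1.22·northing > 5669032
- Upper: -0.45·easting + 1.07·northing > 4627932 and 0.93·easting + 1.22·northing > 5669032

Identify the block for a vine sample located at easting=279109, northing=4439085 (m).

-0.45·279109 + 1.07·4439085 = 4624221.900, which is < 4627932
0.93·279109 + 1.22·4439085 = 5675255.070, which is > 5669032
This sign pattern matches North.

North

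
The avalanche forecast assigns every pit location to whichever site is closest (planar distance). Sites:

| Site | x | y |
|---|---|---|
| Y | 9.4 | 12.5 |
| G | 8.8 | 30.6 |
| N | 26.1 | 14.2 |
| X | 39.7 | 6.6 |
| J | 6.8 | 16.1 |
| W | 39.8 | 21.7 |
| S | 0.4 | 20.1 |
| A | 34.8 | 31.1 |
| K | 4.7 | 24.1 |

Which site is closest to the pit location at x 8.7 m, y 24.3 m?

Squared distances to each site:
Y: 139.730; G: 39.700; N: 404.770; X: 1274.290; J: 70.850; W: 973.970; S: 86.530; A: 727.450; K: 16.040.
Minimum at K.

K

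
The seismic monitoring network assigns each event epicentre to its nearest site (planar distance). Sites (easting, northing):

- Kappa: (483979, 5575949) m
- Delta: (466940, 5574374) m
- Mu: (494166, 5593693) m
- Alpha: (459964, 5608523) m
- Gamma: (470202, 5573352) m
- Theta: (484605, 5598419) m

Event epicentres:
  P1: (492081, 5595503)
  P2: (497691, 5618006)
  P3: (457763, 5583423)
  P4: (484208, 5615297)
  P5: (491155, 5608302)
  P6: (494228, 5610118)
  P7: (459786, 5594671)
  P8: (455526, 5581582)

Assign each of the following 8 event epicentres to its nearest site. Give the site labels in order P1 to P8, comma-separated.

Mu, Theta, Delta, Theta, Theta, Theta, Alpha, Delta

P1 → Mu (d²=7623325.00)
P2 → Theta (d²=554893965.00)
P3 → Delta (d²=166101730.00)
P4 → Theta (d²=285024493.00)
P5 → Theta (d²=140576189.00)
P6 → Theta (d²=229468730.00)
P7 → Alpha (d²=191909588.00)
P8 → Delta (d²=182234660.00)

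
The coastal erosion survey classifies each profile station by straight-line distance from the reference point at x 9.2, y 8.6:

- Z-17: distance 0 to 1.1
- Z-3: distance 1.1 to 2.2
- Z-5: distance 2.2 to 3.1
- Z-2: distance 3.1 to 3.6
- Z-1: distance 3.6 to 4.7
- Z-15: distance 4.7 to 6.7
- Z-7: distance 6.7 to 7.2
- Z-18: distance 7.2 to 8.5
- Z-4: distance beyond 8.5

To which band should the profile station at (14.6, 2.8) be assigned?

Distance = √((14.6−9.2)² + (2.8−8.6)²) = √(29.160 + 33.640) = 7.925.
7.2 ≤ 7.925 < 8.5 → Z-18.

Z-18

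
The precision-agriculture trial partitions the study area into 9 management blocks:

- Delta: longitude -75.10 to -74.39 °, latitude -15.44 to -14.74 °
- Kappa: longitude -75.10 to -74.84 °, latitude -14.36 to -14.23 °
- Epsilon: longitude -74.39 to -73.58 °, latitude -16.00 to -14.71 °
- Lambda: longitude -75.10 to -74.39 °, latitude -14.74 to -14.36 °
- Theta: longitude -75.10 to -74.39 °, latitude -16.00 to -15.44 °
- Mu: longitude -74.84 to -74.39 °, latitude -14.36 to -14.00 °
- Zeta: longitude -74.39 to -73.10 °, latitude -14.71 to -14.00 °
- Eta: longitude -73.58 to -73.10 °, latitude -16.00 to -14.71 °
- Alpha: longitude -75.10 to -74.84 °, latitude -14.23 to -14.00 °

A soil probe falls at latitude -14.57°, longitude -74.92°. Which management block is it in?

The point has longitude = -74.92 and latitude = -14.57.
Only Lambda satisfies -75.10 ≤ longitude ≤ -74.39 and -14.74 ≤ latitude ≤ -14.36.

Lambda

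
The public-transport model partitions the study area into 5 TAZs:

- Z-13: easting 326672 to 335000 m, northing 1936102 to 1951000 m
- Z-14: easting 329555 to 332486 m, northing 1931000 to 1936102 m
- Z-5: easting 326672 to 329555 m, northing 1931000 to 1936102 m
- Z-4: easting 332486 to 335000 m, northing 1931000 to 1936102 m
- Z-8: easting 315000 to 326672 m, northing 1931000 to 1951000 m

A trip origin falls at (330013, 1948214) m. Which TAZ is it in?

The point has easting = 330013 and northing = 1948214.
Only Z-13 satisfies 326672 ≤ easting ≤ 335000 and 1936102 ≤ northing ≤ 1951000.

Z-13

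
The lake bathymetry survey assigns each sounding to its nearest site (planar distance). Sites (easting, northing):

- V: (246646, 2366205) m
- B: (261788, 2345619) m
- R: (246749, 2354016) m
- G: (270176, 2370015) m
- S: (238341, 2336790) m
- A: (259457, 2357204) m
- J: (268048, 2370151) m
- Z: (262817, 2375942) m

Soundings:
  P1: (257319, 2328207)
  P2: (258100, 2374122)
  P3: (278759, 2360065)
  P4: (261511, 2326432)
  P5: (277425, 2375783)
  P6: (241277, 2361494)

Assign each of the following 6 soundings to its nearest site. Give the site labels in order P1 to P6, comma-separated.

P1 → B (d²=323149705.00)
P2 → Z (d²=25562489.00)
P3 → G (d²=172670389.00)
P4 → B (d²=368217698.00)
P5 → G (d²=85817825.00)
P6 → V (d²=51019682.00)

B, Z, G, B, G, V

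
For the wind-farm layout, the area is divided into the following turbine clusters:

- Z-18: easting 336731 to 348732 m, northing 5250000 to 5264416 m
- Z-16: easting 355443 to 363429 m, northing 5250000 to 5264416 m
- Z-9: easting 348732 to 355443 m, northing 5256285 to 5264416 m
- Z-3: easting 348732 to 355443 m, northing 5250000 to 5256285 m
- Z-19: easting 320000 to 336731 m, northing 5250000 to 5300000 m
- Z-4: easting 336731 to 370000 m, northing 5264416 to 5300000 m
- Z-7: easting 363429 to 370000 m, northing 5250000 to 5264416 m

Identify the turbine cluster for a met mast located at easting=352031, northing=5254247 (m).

The point has easting = 352031 and northing = 5254247.
Only Z-3 satisfies 348732 ≤ easting ≤ 355443 and 5250000 ≤ northing ≤ 5256285.

Z-3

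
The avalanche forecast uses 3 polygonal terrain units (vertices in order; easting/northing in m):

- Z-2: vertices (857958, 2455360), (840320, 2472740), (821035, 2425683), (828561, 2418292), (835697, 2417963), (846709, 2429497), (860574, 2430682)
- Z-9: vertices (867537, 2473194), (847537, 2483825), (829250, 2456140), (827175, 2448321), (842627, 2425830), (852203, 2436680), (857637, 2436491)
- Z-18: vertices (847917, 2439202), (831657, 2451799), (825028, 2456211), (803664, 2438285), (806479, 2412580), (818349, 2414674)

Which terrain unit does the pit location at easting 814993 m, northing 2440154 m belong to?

Cast a ray rightward from (814993, 2440154). For each polygon, the edges (by vertex number in listed order) whose endpoints lie on opposite sides of northing = 2440154, where each meets that height, and whether that is right or left of the point:
Z-2: 2–3 at easting≈826965.5 (right), 7–1 at easting≈859569.9 (right) → 2 crossings.
Z-9: 4–5 at easting≈832786.0 (right), 7–1 at easting≈858625.0 (right) → 2 crossings.
Z-18: 1–2 at easting≈846688.2 (right), 3–4 at easting≈805891.5 (left) → 1 crossing.
Only Z-18 has an odd count, so the point is inside Z-18.

Z-18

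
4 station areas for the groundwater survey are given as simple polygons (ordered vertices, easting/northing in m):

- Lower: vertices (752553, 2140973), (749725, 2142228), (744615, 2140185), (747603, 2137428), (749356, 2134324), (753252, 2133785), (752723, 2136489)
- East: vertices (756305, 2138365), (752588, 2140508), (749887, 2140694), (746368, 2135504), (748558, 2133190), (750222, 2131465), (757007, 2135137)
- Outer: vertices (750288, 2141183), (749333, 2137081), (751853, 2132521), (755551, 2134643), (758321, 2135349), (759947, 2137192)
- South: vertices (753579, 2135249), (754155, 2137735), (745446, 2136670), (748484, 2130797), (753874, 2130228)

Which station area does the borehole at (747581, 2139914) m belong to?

Lower

Cast a ray rightward from (747581, 2139914). For each polygon, the edges (by vertex number in listed order) whose endpoints lie on opposite sides of northing = 2139914, where each meets that height, and whether that is right or left of the point:
Lower: 3–4 at easting≈744908.7 (left), 7–1 at easting≈752593.1 (right) → 1 crossing.
East: 1–2 at easting≈753618.3 (right), 3–4 at easting≈749358.1 (right) → 2 crossings.
Outer: 1–2 at easting≈749992.6 (right), 6–1 at easting≈753359.2 (right) → 2 crossings.
South: no edge straddles that height → 0 crossings.
Only Lower has an odd count, so the point is inside Lower.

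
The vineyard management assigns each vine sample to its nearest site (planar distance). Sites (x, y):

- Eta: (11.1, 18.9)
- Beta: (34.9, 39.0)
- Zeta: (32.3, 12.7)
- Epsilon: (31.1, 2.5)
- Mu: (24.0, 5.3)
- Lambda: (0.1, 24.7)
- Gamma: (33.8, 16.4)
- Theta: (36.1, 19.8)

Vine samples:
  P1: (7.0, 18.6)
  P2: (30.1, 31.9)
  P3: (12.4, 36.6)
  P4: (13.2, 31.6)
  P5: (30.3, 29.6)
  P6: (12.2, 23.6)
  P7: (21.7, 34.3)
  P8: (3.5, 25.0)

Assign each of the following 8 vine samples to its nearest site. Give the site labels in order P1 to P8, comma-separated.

Eta, Beta, Lambda, Eta, Beta, Eta, Beta, Lambda

P1 → Eta (d²=16.90)
P2 → Beta (d²=73.45)
P3 → Lambda (d²=292.90)
P4 → Eta (d²=165.70)
P5 → Beta (d²=109.52)
P6 → Eta (d²=23.30)
P7 → Beta (d²=196.33)
P8 → Lambda (d²=11.65)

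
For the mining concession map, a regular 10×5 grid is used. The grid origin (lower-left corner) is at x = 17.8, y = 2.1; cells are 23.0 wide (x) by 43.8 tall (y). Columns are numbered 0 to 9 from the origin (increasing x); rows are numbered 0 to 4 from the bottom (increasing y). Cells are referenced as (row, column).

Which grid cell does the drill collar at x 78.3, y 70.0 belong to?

Column index: ⌊(78.3 − 17.8) / 23.0⌋ = ⌊2.630⌋ = 2
Row offset from origin: ⌊(70.0 − 2.1) / 43.8⌋ = ⌊1.550⌋ = 1 → row 1

(1, 2)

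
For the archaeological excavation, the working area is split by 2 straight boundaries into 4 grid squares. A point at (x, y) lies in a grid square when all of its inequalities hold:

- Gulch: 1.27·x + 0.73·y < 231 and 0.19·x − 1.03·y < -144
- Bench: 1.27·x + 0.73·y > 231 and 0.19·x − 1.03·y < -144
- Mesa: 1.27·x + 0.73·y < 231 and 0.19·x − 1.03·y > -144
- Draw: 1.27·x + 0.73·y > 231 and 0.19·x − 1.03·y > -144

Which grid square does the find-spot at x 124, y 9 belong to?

Mesa

1.27·124 + 0.73·9 = 164.050, which is < 231
0.19·124 − 1.03·9 = 14.290, which is > -144
This sign pattern matches Mesa.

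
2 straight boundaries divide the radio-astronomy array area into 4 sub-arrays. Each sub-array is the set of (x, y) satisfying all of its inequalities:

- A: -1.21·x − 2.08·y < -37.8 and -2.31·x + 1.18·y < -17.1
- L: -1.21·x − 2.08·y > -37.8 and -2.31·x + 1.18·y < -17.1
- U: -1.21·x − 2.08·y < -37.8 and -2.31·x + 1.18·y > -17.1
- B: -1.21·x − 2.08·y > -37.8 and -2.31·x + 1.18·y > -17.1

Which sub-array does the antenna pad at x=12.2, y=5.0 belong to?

-1.21·12.2 − 2.08·5.0 = -25.162, which is > -37.8
-2.31·12.2 + 1.18·5.0 = -22.282, which is < -17.1
This sign pattern matches L.

L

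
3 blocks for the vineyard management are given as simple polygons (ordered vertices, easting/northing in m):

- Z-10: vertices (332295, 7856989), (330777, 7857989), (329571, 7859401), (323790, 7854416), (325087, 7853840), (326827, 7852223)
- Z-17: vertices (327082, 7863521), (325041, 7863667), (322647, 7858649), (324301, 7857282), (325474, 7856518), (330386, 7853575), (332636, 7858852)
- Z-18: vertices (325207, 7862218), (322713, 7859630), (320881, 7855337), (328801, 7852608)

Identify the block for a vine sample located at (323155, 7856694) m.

Cast a ray rightward from (323155, 7856694). For each polygon, the edges (by vertex number in listed order) whose endpoints lie on opposite sides of northing = 7856694, where each meets that height, and whether that is right or left of the point:
Z-10: 3–4 at easting≈326431.7 (right), 6–1 at easting≈331956.5 (right) → 2 crossings.
Z-17: 4–5 at easting≈325203.8 (right), 6–7 at easting≈331715.9 (right) → 2 crossings.
Z-18: 2–3 at easting≈321460.1 (left), 4–1 at easting≈327272.9 (right) → 1 crossing.
Only Z-18 has an odd count, so the point is inside Z-18.

Z-18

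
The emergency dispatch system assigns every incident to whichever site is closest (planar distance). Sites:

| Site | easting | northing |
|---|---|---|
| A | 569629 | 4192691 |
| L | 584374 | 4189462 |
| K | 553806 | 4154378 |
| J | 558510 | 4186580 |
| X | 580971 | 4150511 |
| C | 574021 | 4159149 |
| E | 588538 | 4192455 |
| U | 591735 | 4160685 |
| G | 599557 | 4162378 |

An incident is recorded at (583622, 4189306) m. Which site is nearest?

L

Squared distances to each site:
A: 207262274.000; L: 589840.000; K: 2108959040.000; J: 638043620.000; X: 1512079826.000; C: 1001623850.000; E: 34083257.000; U: 884982410.000; G: 979041409.000.
Minimum at L.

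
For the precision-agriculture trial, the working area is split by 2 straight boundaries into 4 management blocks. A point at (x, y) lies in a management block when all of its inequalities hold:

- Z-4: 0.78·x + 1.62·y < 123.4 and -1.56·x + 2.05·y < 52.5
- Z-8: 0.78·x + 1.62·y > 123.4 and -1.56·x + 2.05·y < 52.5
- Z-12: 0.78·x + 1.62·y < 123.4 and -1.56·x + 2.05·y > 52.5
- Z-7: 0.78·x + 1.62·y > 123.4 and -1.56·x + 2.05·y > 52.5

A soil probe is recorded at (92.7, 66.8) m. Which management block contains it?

0.78·92.7 + 1.62·66.8 = 180.522, which is > 123.4
-1.56·92.7 + 2.05·66.8 = -7.672, which is < 52.5
This sign pattern matches Z-8.

Z-8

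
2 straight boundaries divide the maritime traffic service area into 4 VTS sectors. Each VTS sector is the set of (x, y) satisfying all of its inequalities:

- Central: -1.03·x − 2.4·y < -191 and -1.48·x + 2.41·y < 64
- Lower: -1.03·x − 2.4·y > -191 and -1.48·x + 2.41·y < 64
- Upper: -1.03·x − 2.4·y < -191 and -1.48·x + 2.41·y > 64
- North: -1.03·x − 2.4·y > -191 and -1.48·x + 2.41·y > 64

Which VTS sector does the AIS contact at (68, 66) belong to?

-1.03·68 − 2.4·66 = -228.440, which is < -191
-1.48·68 + 2.41·66 = 58.420, which is < 64
This sign pattern matches Central.

Central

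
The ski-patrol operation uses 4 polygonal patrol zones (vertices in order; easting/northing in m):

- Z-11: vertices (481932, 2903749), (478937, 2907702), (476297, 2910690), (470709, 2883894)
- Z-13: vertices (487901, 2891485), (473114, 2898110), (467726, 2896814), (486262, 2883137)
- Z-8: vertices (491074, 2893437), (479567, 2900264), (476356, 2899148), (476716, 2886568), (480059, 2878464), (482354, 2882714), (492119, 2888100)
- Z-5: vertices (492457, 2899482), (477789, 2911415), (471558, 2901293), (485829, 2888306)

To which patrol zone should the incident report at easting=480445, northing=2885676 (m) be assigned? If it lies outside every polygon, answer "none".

Z-8

Cast a ray rightward from (480445, 2885676). For each polygon, the edges (by vertex number in listed order) whose endpoints lie on opposite sides of northing = 2885676, where each meets that height, and whether that is right or left of the point:
Z-11: 3–4 at easting≈471080.6 (left), 4–1 at easting≈471716.3 (left) → 0 crossings.
Z-13: 3–4 at easting≈482821.0 (right), 4–1 at easting≈486760.5 (right) → 2 crossings.
Z-8: 4–5 at easting≈477084.0 (left), 6–7 at easting≈487724.2 (right) → 1 crossing.
Z-5: no edge straddles that height → 0 crossings.
Only Z-8 has an odd count, so the point is inside Z-8.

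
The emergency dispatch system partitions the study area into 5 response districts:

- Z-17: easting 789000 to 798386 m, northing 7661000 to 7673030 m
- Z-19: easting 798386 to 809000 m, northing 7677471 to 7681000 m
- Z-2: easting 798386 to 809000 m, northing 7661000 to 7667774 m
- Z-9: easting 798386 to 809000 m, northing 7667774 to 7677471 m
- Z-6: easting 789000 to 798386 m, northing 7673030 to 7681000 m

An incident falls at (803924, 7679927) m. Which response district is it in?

The point has easting = 803924 and northing = 7679927.
Only Z-19 satisfies 798386 ≤ easting ≤ 809000 and 7677471 ≤ northing ≤ 7681000.

Z-19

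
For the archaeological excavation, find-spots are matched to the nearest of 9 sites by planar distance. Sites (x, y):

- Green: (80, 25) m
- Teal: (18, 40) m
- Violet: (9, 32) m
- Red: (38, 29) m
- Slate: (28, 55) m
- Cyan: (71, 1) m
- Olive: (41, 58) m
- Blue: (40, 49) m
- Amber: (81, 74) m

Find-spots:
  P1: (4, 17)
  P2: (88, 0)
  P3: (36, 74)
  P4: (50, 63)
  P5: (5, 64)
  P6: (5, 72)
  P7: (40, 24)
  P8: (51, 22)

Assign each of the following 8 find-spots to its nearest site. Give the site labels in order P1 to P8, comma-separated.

P1 → Violet (d²=250.00)
P2 → Cyan (d²=290.00)
P3 → Olive (d²=281.00)
P4 → Olive (d²=106.00)
P5 → Slate (d²=610.00)
P6 → Slate (d²=818.00)
P7 → Red (d²=29.00)
P8 → Red (d²=218.00)

Violet, Cyan, Olive, Olive, Slate, Slate, Red, Red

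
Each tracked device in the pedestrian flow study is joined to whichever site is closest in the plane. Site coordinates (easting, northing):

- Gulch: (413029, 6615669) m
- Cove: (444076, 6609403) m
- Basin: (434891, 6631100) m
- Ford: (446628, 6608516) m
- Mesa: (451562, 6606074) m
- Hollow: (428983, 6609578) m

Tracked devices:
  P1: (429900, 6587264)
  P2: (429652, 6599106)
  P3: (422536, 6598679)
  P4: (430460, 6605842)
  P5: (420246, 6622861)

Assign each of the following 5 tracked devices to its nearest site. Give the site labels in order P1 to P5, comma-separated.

P1 → Hollow (d²=498755485.00)
P2 → Hollow (d²=110110345.00)
P3 → Hollow (d²=160352010.00)
P4 → Hollow (d²=16139225.00)
P5 → Gulch (d²=103809953.00)

Hollow, Hollow, Hollow, Hollow, Gulch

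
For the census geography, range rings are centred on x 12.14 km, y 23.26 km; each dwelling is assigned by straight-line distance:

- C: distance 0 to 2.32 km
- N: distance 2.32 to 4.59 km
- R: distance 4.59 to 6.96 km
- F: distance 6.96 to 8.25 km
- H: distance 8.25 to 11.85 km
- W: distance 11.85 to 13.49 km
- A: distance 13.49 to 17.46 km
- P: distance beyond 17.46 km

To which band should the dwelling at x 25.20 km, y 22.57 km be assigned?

Distance = √((25.20−12.14)² + (22.57−23.26)²) = √(170.564 + 0.476) = 13.078 km.
11.85 ≤ 13.078 < 13.49 → W.

W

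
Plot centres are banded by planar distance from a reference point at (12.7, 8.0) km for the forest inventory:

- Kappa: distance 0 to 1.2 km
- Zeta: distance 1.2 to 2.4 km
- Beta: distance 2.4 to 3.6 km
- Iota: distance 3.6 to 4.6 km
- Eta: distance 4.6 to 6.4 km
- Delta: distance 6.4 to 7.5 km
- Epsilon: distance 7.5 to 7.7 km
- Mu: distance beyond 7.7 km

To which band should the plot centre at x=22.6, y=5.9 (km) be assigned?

Distance = √((22.6−12.7)² + (5.9−8.0)²) = √(98.010 + 4.410) = 10.120 km.
7.7 ≤ 10.120 < ∞ → Mu.

Mu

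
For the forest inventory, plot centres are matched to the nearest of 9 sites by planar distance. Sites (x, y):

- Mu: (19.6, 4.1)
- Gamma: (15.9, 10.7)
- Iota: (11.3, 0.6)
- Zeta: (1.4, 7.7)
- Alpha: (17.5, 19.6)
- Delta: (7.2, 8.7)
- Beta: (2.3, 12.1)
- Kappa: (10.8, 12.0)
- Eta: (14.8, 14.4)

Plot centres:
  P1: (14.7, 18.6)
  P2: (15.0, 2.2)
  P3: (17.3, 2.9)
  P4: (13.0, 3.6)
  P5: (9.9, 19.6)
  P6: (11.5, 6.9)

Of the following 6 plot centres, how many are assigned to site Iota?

P1 → Alpha
P2 → Iota
P3 → Mu
P4 → Iota
P5 → Eta
P6 → Delta
2 of the 6 go to Iota.

2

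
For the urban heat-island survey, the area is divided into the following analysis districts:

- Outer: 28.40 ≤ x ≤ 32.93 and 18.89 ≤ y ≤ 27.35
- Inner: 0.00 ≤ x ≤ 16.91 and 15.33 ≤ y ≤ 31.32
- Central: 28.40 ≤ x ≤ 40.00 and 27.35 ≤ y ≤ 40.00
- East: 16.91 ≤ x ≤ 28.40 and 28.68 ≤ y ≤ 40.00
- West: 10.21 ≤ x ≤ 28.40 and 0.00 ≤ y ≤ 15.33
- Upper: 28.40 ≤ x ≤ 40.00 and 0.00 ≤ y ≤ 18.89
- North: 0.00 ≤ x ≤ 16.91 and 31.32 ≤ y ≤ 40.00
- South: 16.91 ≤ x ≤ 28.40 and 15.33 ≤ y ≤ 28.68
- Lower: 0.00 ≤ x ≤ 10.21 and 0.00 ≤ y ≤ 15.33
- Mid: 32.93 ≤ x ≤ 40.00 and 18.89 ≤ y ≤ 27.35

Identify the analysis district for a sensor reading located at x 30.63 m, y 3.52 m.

Upper

The point has x = 30.63 and y = 3.52.
Only Upper satisfies 28.40 ≤ x ≤ 40.00 and 0.00 ≤ y ≤ 18.89.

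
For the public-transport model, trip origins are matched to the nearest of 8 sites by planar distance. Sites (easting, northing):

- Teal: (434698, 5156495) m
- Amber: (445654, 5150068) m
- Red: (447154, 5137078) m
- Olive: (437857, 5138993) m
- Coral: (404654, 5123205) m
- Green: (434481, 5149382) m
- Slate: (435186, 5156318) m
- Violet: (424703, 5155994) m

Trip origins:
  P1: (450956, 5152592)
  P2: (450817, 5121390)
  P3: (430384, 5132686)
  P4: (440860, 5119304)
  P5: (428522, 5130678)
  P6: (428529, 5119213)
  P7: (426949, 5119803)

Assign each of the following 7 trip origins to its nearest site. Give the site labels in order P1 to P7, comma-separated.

P1 → Amber (d²=34481780.00)
P2 → Red (d²=259530913.00)
P3 → Olive (d²=95623978.00)
P4 → Red (d²=355529512.00)
P5 → Olive (d²=156281450.00)
P6 → Olive (d²=478259984.00)
P7 → Olive (d²=487240564.00)

Amber, Red, Olive, Red, Olive, Olive, Olive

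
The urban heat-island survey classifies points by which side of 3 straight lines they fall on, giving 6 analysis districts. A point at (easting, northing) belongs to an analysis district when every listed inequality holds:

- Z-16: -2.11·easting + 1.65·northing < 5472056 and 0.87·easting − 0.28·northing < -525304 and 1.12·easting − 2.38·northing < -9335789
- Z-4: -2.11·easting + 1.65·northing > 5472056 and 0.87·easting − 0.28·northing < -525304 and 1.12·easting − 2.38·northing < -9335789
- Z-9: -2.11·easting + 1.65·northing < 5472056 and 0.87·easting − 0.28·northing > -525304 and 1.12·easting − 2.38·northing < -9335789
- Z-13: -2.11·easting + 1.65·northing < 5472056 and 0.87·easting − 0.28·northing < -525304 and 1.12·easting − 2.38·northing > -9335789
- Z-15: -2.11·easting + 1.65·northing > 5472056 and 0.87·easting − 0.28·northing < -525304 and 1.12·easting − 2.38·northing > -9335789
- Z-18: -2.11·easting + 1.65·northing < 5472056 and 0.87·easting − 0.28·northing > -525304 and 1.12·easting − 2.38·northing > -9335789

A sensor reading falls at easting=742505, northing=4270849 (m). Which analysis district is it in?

Z-15

-2.11·742505 + 1.65·4270849 = 5480215.300, which is > 5472056
0.87·742505 − 0.28·4270849 = -549858.370, which is < -525304
1.12·742505 − 2.38·4270849 = -9333015.020, which is > -9335789
This sign pattern matches Z-15.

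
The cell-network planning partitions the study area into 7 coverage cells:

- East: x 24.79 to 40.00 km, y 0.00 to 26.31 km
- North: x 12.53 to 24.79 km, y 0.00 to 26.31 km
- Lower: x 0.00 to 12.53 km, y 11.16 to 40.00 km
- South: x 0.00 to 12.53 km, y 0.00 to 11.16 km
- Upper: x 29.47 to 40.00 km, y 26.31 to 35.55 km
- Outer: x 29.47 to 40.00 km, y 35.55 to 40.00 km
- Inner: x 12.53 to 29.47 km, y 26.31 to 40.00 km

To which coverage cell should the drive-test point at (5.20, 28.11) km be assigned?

Lower

The point has x = 5.20 and y = 28.11.
Only Lower satisfies 0.00 ≤ x ≤ 12.53 and 11.16 ≤ y ≤ 40.00.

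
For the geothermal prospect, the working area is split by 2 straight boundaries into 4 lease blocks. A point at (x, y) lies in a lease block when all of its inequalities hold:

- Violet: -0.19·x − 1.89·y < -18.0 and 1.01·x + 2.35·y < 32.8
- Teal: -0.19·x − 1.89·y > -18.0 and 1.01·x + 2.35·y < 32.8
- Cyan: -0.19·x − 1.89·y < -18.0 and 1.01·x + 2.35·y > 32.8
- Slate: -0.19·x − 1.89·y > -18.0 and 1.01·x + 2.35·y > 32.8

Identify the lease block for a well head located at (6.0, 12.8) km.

-0.19·6.0 − 1.89·12.8 = -25.332, which is < -18.0
1.01·6.0 + 2.35·12.8 = 36.140, which is > 32.8
This sign pattern matches Cyan.

Cyan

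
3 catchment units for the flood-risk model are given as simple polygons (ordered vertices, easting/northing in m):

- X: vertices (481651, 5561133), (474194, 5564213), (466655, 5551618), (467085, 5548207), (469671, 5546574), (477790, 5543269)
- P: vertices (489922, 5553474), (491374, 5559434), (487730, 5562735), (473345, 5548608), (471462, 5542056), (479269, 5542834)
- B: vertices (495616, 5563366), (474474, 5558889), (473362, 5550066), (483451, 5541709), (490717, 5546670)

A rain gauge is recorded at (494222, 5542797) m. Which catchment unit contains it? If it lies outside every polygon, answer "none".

none

Cast a ray rightward from (494222, 5542797). For each polygon, the edges (by vertex number in listed order) whose endpoints lie on opposite sides of northing = 5542797, where each meets that height, and whether that is right or left of the point:
X: no edge straddles that height → 0 crossings.
P: 4–5 at easting≈471675.0 (left), 5–6 at easting≈478897.7 (left) → 0 crossings.
B: 3–4 at easting≈482137.5 (left), 4–5 at easting≈485044.5 (left) → 0 crossings.
All counts are even, so the point lies outside every listed polygon.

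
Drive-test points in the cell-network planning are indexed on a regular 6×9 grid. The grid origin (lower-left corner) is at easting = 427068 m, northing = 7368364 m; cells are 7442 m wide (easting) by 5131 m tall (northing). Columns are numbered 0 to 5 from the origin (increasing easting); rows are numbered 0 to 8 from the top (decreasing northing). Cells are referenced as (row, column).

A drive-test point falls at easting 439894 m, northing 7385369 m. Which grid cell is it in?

Column index: ⌊(439894 − 427068) / 7442⌋ = ⌊1.723⌋ = 1
Row offset from origin: ⌊(7385369 − 7368364) / 5131⌋ = ⌊3.314⌋ = 3 → row 5 (counted from top)

(5, 1)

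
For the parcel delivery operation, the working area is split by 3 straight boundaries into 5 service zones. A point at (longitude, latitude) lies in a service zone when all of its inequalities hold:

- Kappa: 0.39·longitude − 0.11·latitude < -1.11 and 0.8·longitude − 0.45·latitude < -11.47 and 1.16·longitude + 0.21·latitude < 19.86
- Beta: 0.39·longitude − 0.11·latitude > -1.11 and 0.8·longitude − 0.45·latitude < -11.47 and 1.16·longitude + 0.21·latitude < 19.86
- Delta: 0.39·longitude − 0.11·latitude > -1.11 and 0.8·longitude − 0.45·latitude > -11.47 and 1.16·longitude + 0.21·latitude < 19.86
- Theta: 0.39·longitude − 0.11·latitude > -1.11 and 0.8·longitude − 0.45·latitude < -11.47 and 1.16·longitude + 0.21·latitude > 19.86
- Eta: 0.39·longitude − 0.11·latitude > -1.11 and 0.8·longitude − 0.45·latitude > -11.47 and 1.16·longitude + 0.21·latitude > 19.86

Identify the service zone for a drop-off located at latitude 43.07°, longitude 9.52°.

Theta

0.39·9.52 − 0.11·43.07 = -1.025, which is > -1.11
0.8·9.52 − 0.45·43.07 = -11.765, which is < -11.47
1.16·9.52 + 0.21·43.07 = 20.088, which is > 19.86
This sign pattern matches Theta.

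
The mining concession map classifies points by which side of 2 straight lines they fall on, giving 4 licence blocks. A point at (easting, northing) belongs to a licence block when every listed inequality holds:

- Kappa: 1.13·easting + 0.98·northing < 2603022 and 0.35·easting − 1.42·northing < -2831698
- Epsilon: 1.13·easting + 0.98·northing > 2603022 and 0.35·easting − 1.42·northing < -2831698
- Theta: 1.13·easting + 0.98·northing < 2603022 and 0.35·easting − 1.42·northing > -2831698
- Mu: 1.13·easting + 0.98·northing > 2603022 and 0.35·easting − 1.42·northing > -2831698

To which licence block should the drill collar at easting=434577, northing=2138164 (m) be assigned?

Kappa

1.13·434577 + 0.98·2138164 = 2586472.730, which is < 2603022
0.35·434577 − 1.42·2138164 = -2884090.930, which is < -2831698
This sign pattern matches Kappa.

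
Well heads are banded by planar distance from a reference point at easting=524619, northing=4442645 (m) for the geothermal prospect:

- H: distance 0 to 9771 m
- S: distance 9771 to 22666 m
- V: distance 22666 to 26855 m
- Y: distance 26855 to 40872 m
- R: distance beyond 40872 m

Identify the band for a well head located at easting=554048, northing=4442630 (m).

Y

Distance = √((554048−524619)² + (4442630−4442645)²) = √(866066041.000 + 225.000) = 29429.004 m.
26855 ≤ 29429.004 < 40872 → Y.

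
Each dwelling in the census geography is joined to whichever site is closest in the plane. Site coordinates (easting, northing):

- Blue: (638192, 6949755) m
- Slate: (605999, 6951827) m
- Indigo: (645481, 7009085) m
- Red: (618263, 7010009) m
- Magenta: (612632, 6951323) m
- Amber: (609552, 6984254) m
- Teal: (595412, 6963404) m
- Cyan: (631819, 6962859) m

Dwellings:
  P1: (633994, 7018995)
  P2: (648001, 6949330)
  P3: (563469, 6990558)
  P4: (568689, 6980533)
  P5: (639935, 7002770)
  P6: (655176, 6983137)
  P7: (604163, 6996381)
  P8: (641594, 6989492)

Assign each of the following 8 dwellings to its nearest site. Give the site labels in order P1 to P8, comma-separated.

P1 → Indigo (d²=230159269.00)
P2 → Blue (d²=96397106.00)
P3 → Teal (d²=1757694965.00)
P4 → Teal (d²=1007521370.00)
P5 → Indigo (d²=70637341.00)
P6 → Indigo (d²=767291729.00)
P7 → Amber (d²=176105450.00)
P8 → Indigo (d²=398994418.00)

Indigo, Blue, Teal, Teal, Indigo, Indigo, Amber, Indigo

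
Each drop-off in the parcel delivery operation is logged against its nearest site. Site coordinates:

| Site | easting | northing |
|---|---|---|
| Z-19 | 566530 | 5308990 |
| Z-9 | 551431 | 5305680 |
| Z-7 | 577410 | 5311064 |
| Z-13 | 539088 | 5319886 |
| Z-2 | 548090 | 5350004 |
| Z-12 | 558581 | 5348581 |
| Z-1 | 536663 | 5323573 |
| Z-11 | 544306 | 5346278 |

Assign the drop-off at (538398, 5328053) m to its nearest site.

Z-1

Squared distances to each site:
Z-19: 1154807393.000; Z-9: 670410218.000; Z-7: 1810562265.000; Z-13: 67175989.000; Z-2: 575781265.000; Z-12: 828752273.000; Z-1: 23080625.000; Z-11: 367055089.000.
Minimum at Z-1.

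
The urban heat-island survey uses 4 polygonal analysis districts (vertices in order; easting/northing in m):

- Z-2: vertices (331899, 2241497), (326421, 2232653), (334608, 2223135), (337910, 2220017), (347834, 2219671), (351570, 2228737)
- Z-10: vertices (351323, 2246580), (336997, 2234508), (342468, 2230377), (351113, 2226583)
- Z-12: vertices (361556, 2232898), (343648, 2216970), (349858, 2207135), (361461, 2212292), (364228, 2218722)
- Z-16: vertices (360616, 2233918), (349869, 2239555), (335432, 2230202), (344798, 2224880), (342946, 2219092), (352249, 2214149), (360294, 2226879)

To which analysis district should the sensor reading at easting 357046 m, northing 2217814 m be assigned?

Z-12

Cast a ray rightward from (357046, 2217814). For each polygon, the edges (by vertex number in listed order) whose endpoints lie on opposite sides of northing = 2217814, where each meets that height, and whether that is right or left of the point:
Z-2: no edge straddles that height → 0 crossings.
Z-10: no edge straddles that height → 0 crossings.
Z-12: 1–2 at easting≈344596.9 (left), 4–5 at easting≈363837.3 (right) → 1 crossing.
Z-16: 5–6 at easting≈345351.3 (left), 6–7 at easting≈354565.2 (left) → 0 crossings.
Only Z-12 has an odd count, so the point is inside Z-12.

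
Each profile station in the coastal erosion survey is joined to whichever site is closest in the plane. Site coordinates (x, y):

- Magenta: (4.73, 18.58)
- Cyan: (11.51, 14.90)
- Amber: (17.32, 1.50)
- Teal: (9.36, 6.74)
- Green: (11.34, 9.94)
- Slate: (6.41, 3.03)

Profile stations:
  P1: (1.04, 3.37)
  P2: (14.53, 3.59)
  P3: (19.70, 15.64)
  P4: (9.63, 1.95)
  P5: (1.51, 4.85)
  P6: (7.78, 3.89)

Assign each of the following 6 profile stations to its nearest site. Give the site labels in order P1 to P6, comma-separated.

Slate, Amber, Cyan, Slate, Slate, Slate

P1 → Slate (d²=28.95)
P2 → Amber (d²=12.15)
P3 → Cyan (d²=67.62)
P4 → Slate (d²=11.53)
P5 → Slate (d²=27.32)
P6 → Slate (d²=2.62)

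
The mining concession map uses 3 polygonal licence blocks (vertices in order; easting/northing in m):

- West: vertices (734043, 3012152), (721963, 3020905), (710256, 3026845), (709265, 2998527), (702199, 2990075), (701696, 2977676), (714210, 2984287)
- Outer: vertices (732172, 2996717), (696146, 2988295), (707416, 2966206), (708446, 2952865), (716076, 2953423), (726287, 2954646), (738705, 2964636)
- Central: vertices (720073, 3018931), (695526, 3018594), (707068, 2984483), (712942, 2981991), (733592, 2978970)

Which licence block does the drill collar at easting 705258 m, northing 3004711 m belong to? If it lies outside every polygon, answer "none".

Central

Cast a ray rightward from (705258, 3004711). For each polygon, the edges (by vertex number in listed order) whose endpoints lie on opposite sides of northing = 3004711, where each meets that height, and whether that is right or left of the point:
West: 3–4 at easting≈709481.4 (right), 7–1 at easting≈728746.8 (right) → 2 crossings.
Outer: no edge straddles that height → 0 crossings.
Central: 2–3 at easting≈700223.5 (left), 5–1 at easting≈724883.7 (right) → 1 crossing.
Only Central has an odd count, so the point is inside Central.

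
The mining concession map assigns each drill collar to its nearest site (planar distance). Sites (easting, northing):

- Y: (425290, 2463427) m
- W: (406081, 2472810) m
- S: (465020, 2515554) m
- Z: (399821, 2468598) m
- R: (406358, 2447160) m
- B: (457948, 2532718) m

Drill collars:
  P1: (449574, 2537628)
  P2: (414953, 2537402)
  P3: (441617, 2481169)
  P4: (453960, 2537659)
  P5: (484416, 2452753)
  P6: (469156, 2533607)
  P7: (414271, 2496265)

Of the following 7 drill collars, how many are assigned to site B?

4

P1 → B
P2 → B
P3 → Y
P4 → B
P5 → Y
P6 → B
P7 → W
4 of the 7 go to B.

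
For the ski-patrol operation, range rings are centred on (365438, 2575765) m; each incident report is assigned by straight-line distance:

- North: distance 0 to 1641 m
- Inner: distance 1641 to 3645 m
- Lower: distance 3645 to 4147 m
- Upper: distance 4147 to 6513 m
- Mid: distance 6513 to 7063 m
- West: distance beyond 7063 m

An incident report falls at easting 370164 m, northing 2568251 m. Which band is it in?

West

Distance = √((370164−365438)² + (2568251−2575765)²) = √(22335076.000 + 56460196.000) = 8876.670 m.
7063 ≤ 8876.670 < ∞ → West.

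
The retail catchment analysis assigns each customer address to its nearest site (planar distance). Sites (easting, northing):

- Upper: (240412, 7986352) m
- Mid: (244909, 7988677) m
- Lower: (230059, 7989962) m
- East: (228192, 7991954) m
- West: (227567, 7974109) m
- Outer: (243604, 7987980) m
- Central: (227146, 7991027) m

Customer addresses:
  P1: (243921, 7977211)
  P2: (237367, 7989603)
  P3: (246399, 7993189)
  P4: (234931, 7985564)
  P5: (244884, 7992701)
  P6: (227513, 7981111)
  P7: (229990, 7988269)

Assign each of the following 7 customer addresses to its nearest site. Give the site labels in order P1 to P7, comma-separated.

P1 → Upper (d²=95870962.00)
P2 → Upper (d²=19841026.00)
P3 → Mid (d²=22578244.00)
P4 → Upper (d²=30662305.00)
P5 → Mid (d²=16193201.00)
P6 → West (d²=49030920.00)
P7 → Lower (d²=2871010.00)

Upper, Upper, Mid, Upper, Mid, West, Lower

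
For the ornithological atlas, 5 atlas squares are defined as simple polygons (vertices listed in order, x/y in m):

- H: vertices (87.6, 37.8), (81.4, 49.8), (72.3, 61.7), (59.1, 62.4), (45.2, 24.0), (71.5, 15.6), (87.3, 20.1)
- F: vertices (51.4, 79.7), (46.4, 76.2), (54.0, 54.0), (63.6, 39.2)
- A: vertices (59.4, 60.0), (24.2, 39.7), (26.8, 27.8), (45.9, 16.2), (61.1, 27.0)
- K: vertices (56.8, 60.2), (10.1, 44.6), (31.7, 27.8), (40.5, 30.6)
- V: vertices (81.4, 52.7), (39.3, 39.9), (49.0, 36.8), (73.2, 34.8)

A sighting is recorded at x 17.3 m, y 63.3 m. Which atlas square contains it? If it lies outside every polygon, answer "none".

Cast a ray rightward from (17.3, 63.3). For each polygon, the edges (by vertex number in listed order) whose endpoints lie on opposite sides of y = 63.3, where each meets that height, and whether that is right or left of the point:
H: no edge straddles that height → 0 crossings.
F: 2–3 at x≈50.82 (right), 4–1 at x≈56.34 (right) → 2 crossings.
A: no edge straddles that height → 0 crossings.
K: no edge straddles that height → 0 crossings.
V: no edge straddles that height → 0 crossings.
All counts are even, so the point lies outside every listed polygon.

none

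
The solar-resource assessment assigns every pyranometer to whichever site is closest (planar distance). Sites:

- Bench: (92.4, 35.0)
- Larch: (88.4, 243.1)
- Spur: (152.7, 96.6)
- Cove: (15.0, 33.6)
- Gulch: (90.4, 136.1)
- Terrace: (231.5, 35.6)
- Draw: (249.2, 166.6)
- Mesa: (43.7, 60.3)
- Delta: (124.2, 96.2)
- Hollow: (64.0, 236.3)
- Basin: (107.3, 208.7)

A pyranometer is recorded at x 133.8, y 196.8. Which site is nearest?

Basin

Squared distances to each site:
Bench: 27893.200; Larch: 4204.850; Spur: 10397.250; Cove: 40747.680; Gulch: 5568.050; Terrace: 35530.730; Draw: 14229.200; Mesa: 26750.260; Delta: 10212.520; Hollow: 6432.290; Basin: 843.860.
Minimum at Basin.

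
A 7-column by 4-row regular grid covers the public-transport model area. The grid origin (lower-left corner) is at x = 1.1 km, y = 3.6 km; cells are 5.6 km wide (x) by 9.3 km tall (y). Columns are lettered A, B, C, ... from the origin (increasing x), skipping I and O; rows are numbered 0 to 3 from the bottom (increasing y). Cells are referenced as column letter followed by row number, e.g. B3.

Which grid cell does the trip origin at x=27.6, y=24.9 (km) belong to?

Column index: ⌊(27.6 − 1.1) / 5.6⌋ = ⌊4.732⌋ = 4 → column E
Row offset from origin: ⌊(24.9 − 3.6) / 9.3⌋ = ⌊2.290⌋ = 2 → row 2

E2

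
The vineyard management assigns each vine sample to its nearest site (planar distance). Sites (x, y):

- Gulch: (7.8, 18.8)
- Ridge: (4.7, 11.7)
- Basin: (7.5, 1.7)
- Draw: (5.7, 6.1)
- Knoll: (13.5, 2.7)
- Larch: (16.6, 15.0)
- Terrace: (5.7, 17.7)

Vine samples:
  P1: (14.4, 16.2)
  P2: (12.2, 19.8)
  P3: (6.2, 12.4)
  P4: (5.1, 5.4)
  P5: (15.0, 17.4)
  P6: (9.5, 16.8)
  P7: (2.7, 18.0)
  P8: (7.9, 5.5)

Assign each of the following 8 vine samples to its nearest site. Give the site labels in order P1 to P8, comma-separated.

P1 → Larch (d²=6.28)
P2 → Gulch (d²=20.36)
P3 → Ridge (d²=2.74)
P4 → Draw (d²=0.85)
P5 → Larch (d²=8.32)
P6 → Gulch (d²=6.89)
P7 → Terrace (d²=9.09)
P8 → Draw (d²=5.20)

Larch, Gulch, Ridge, Draw, Larch, Gulch, Terrace, Draw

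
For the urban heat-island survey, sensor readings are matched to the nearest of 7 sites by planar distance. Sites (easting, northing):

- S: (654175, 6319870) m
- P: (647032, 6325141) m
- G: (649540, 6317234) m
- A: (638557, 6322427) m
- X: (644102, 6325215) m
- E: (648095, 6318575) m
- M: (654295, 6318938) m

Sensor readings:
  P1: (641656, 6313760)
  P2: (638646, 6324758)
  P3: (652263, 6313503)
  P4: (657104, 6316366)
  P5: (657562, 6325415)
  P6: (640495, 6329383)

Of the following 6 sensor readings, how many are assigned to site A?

1

P1 → E
P2 → A
P3 → G
P4 → M
P5 → S
P6 → X
1 of the 6 goes to A.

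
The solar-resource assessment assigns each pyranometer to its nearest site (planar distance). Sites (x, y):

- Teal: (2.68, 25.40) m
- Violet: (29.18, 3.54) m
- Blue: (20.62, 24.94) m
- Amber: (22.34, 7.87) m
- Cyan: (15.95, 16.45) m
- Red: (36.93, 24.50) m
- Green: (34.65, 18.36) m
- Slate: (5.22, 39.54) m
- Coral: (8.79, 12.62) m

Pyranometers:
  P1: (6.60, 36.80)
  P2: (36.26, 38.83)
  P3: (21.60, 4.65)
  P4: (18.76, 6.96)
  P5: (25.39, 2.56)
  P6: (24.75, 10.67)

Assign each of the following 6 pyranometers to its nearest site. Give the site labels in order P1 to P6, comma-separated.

P1 → Slate (d²=9.41)
P2 → Red (d²=205.80)
P3 → Amber (d²=10.92)
P4 → Amber (d²=13.64)
P5 → Violet (d²=15.32)
P6 → Amber (d²=13.65)

Slate, Red, Amber, Amber, Violet, Amber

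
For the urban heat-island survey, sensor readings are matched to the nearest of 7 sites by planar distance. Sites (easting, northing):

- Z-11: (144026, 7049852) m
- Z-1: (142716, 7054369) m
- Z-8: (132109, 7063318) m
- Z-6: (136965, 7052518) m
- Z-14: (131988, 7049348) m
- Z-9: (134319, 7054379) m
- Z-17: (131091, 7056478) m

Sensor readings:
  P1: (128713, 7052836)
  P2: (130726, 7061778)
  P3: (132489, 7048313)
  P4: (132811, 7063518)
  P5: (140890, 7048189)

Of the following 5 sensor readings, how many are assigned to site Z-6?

P1 → Z-17
P2 → Z-8
P3 → Z-14
P4 → Z-8
P5 → Z-11
0 of the 5 go to Z-6.

0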